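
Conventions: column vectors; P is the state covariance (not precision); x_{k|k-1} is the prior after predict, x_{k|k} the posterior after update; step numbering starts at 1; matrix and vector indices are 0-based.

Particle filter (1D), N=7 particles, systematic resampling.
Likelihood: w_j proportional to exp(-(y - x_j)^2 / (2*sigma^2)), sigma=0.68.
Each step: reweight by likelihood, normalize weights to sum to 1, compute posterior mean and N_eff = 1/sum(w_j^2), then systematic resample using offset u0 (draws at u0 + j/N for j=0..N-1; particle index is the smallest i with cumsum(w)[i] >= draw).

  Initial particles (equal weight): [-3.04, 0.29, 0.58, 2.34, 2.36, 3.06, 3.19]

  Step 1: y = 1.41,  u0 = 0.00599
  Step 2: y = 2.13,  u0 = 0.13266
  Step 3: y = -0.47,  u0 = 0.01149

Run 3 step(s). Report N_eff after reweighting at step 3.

N_eff = 6.9777

step 1: w=[0.0000, 0.1623, 0.2992, 0.2473, 0.2375, 0.0332, 0.0205]  mean=1.5267  Neff=4.2562  idx=[1, 1, 2, 2, 3, 4, 4]
step 2: w=[0.0085, 0.0085, 0.0245, 0.0245, 0.3134, 0.3104, 0.3104]  mean=2.2317  Neff=3.4219  idx=[4, 4, 5, 5, 6, 6, 6]
step 3: w=[0.1556, 0.1556, 0.1378, 0.1378, 0.1378, 0.1378, 0.1378]  mean=2.3538  Neff=6.9777  idx=[0, 0, 1, 2, 3, 5, 6]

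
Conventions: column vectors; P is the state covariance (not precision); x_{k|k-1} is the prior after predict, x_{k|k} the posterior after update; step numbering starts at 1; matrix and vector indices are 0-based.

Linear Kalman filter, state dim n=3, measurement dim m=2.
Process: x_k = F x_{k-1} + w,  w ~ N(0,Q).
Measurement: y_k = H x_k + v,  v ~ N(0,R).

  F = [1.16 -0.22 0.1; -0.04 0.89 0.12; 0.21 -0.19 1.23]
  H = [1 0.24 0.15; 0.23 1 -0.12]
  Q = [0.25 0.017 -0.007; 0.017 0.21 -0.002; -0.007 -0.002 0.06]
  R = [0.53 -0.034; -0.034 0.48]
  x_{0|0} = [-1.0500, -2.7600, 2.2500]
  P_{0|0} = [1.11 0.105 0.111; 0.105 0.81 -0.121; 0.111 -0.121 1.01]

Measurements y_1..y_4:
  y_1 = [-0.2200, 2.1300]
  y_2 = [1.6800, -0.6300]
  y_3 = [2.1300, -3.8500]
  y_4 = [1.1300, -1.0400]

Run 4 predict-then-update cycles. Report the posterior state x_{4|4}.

x_post = [1.4331, -0.9691, 4.0202]

step 1: x^-=[-0.3858, -2.1444, 3.0714]  P^-=[1.7704 -0.0642 0.5892; -0.0642 0.8335 -0.1112; 0.5892 -0.1112 1.7717]  S=[2.5262 0.4097; 0.4097 1.3973]  K=[0.7330 -0.0201; -0.0519 0.6107; 0.3672 -0.2424]  nu=[0.2197, 4.7317]  x^+=[-0.3197, 0.7339, 2.0052]  P^+=[0.4248 -0.1349 -0.0217; -0.1349 0.3315 0.0468; -0.0217 0.0468 1.4219]
step 2: x^-=[-0.3318, 0.9066, 2.2598]  P^-=[0.9136 -0.1910 0.2763; -0.1910 0.5136 0.1727; 0.2763 0.1727 2.2197]  S=[1.5267 0.0552; 0.0552 0.9293]  K=[0.5973 -0.0506; -0.0450 0.4857; 0.4283 -0.0579]  nu=[1.4553, -1.1891]  x^+=[0.5976, 0.2636, 2.9518]  P^+=[0.3698 -0.1433 -0.1139; -0.1433 0.2936 0.2166; -0.1139 0.2166 1.9393]
step 3: x^-=[0.9304, 0.5649, 3.7062]  P^-=[0.8184 -0.1854 0.1444; -0.1854 0.5287 0.4385; 0.1444 0.4385 2.8722]  S=[1.4293 0.0745; 0.0745 0.8948]  K=[0.5599 -0.0629; -0.0203 0.4860; 0.4707 0.1028]  nu=[0.5081, -4.1842]  x^+=[1.4779, -1.4790, 3.5154]  P^+=[0.3721 -0.1622 -0.2286; -0.1622 0.3182 0.3905; -0.2286 0.3905 2.5388]
step 4: x^-=[2.3913, -0.9536, 4.9153]  P^-=[0.8040 -0.2074 0.0085; -0.2074 0.5963 0.7084; 0.0085 0.7084 3.6412]  S=[1.4043 0.0947; 0.0947 0.9054]  K=[0.5436 -0.0829; -0.0047 0.5126; 0.4992 0.2497]  nu=[-1.7698, -0.0466]  x^+=[1.4331, -0.9691, 4.0202]  P^+=[0.3914 -0.1918 -0.3628; -0.1918 0.3589 0.5717; -0.3628 0.5717 3.2112]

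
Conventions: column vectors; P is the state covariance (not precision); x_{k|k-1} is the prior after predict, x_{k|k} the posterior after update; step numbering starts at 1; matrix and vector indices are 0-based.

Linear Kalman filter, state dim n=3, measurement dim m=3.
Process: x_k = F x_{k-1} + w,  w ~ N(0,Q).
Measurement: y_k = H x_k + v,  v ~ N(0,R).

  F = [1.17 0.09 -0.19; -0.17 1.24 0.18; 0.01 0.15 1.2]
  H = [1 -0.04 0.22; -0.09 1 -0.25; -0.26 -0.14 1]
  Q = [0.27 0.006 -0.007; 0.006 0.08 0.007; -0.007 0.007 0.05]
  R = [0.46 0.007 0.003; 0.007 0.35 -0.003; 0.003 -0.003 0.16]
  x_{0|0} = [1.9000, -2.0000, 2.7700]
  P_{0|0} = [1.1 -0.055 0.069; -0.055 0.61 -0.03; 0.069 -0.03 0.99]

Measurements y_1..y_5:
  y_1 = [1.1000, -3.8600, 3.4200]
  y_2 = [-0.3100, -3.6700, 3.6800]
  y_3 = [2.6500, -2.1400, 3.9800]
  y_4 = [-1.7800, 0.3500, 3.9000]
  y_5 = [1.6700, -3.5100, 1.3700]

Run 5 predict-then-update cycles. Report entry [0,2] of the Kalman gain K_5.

step 1: x^-=[1.5167, -2.3044, 3.0430]  P^-=[1.7752 -0.2342 -0.1270; -0.2342 1.0874 0.2737; -0.1270 0.2737 1.4801]  S=[2.2667 -0.4155 -0.2356; -0.4155 1.4438 -0.1393; -0.2356 -0.1393 1.7538]  K=[0.7411 -0.0590 -0.2220; 0.0602 0.7542 0.1720; 0.1881 0.0795 0.8725]  nu=[-1.1783, -0.6583, 0.4487]  x^+=[0.5827, -2.7947, 3.1606]  P^+=[0.3286 0.0289 0.0563; 0.0289 0.2847 0.0728; 0.0563 0.0728 0.1648]
step 2: x^-=[-0.1703, -2.9956, 3.3793]  P^-=[0.7066 0.0059 0.0530; 0.0059 0.5494 0.1935; 0.0530 0.1935 0.3214]  S=[1.2025 -0.0601 -0.0714; -0.0601 0.8298 0.0538; -0.0714 0.0538 0.4586]  K=[0.5842 -0.0307 -0.1922; 0.0631 0.5954 0.1909; 0.1384 0.1004 0.6214]  nu=[-1.0029, 0.1551, -0.1630]  x^+=[-0.7296, -2.9977, 3.1548]  P^+=[0.2597 0.0279 0.0425; 0.0279 0.2278 0.0681; 0.0425 0.0681 0.1201]
step 3: x^-=[-1.7229, -3.0252, 3.3288]  P^-=[0.6163 0.0111 0.0417; 0.0111 0.4577 0.1691; 0.0417 0.1691 0.2538]  S=[1.1038 -0.0419 -0.0730; -0.0419 0.7439 0.0551; -0.0730 0.0551 0.3962]  K=[0.5521 -0.0279 -0.1976; 0.0607 0.5462 0.1929; 0.1232 0.1023 0.5619]  nu=[3.5195, 1.5624, -0.2203]  x^+=[0.2204, -2.0007, 3.7986]  P^+=[0.2459 0.0263 0.0377; 0.0263 0.2098 0.0656; 0.0377 0.0656 0.1090]
step 4: x^-=[-0.6439, -1.8346, 4.2604]  P^-=[0.5988 0.0093 0.0366; 0.0093 0.4291 0.1606; 0.0366 0.1606 0.2363]  S=[1.0835 -0.0407 -0.0763; -0.0407 0.7184 0.0549; -0.0763 0.0549 0.3818]  K=[0.5444 -0.0286 -0.2022; 0.0588 0.5289 0.1927; 0.1180 0.1019 0.5439]  nu=[-2.1467, 3.1917, -0.7847]  x^+=[-1.7452, -0.4238, 3.9054]  P^+=[0.2427 0.0253 0.0360; 0.0253 0.2033 0.0644; 0.0360 0.0644 0.1055]
step 5: x^-=[-2.8221, 0.4741, 4.6054]  P^-=[0.5948 0.0077 0.0346; 0.0077 0.4190 0.1572; 0.0346 0.1572 0.2306]  S=[1.0785 -0.0415 -0.0781; -0.0415 0.7098 0.0546; -0.0781 0.0546 0.3776]  K=[0.5424 -0.0294 -0.2044; 0.0576 0.5225 0.1922; 0.1161 0.1013 0.5380]  nu=[3.4979, -3.0867, -3.9028]  x^+=[-0.0364, -1.6872, 2.5992]  P^+=[0.2419 0.0247 0.0354; 0.0247 0.2009 0.0639; 0.0354 0.0639 0.1043]

K[0,2] = -0.2044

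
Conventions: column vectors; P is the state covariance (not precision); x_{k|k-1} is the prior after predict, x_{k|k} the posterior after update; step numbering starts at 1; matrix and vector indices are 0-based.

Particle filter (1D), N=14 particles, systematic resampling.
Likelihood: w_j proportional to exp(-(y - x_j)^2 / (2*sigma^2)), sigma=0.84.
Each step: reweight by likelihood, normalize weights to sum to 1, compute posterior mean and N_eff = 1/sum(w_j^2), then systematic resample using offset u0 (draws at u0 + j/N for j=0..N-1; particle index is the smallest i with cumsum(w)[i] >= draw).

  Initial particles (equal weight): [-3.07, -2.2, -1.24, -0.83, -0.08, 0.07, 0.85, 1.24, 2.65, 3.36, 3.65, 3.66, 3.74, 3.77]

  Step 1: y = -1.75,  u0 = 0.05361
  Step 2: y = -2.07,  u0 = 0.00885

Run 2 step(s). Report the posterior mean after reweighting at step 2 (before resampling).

step 1: w=[0.1046, 0.3114, 0.2989, 0.1973, 0.0498, 0.0344, 0.0030, 0.0006, 0.0000, 0.0000, 0.0000, 0.0000, 0.0000, 0.0000]  mean=-1.5388  Neff=4.1692  idx=[0, 1, 1, 1, 1, 1, 2, 2, 2, 2, 3, 3, 3, 5]
step 2: w=[0.0551, 0.1106, 0.1106, 0.1106, 0.1106, 0.1106, 0.0687, 0.0687, 0.0687, 0.0687, 0.0376, 0.0376, 0.0376, 0.0044]  mean=-1.8196  Neff=11.4533  idx=[0, 1, 1, 2, 3, 3, 4, 5, 5, 6, 7, 8, 9, 11]

post_mean = -1.8196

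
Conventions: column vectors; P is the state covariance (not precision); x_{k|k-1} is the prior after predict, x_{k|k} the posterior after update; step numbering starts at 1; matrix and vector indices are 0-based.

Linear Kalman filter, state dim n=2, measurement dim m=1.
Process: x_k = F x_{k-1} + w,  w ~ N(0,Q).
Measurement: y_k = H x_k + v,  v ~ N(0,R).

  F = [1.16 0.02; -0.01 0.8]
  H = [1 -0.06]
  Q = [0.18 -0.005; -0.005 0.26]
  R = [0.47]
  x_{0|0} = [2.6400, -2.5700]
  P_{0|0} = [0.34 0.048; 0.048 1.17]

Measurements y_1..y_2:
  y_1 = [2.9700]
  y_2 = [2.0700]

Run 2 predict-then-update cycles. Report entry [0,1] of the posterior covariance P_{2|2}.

P_post[0,1] = 0.0577

step 1: x^-=[3.0110, -2.0824]  P^-=[0.6402 0.0543; 0.0543 1.0081]  S=[1.1073]  K=[0.5752; -0.0056]  nu=[-0.1659]  x^+=[2.9155, -2.0815]  P^+=[0.2738 0.0579; 0.0579 1.0080]
step 2: x^-=[3.3404, -1.6943]  P^-=[0.5515 0.0616; 0.0616 0.9042]  S=[1.0174]  K=[0.5385; 0.0073]  nu=[-1.3721]  x^+=[2.6016, -1.7043]  P^+=[0.2565 0.0577; 0.0577 0.9042]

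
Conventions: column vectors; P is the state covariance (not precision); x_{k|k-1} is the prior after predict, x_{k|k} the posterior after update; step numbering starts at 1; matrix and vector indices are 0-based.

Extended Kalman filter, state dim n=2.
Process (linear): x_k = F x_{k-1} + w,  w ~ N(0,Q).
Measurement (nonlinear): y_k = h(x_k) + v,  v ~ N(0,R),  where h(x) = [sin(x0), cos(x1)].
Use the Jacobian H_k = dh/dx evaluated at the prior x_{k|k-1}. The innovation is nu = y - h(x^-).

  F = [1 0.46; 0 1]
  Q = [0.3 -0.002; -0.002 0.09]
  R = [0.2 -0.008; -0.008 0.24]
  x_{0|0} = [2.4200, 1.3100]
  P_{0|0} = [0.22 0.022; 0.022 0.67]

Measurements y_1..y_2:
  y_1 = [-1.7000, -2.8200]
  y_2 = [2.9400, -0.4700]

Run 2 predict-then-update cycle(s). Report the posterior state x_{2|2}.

x_post = [8.4364, 4.2402]

step 1: x^-=[3.0226, 1.3100]  P^-=[0.6820 0.3282; 0.3282 0.7600]  H_jac=[-0.9929 0.0000; 0.0000 -0.9662]  S=[0.8724 0.3069; 0.3069 0.9495]  K=[-0.7433 -0.0938; -0.1145 -0.7364]  nu=[-1.8187, -3.0779]  x^+=[4.6630, 3.7847]  P^+=[0.1490 0.0171; 0.0171 0.1820]
step 2: x^-=[6.4039, 3.7847]  P^-=[0.5032 0.0988; 0.0988 0.2720]  H_jac=[0.9927 0.0000; 0.0000 0.5997]  S=[0.6959 0.0508; 0.0508 0.3378]  K=[0.7129 0.0682; 0.1069 0.4667]  nu=[2.8195, 0.3302]  x^+=[8.4364, 4.2402]  P^+=[0.1431 0.0178; 0.0178 0.1854]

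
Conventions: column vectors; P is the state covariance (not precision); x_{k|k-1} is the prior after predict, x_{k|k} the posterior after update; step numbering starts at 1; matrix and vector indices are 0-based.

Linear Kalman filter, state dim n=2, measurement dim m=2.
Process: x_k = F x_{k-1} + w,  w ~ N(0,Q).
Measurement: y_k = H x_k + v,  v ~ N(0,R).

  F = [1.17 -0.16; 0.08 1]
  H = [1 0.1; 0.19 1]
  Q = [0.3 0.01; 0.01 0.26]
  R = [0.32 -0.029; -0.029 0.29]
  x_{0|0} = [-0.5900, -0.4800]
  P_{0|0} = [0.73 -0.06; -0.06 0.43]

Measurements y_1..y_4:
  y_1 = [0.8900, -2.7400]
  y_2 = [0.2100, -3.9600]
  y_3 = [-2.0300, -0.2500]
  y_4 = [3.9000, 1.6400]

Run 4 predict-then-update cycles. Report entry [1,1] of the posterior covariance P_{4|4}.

P_post[1,1] = 0.1844

step 1: x^-=[-0.6135, -0.5272]  P^-=[1.3328 -0.0599; -0.0599 0.6851]  S=[1.6476 0.2317; 0.2317 1.0004]  K=[0.8043 0.0070; -0.0925 0.6948]  nu=[1.5562, -2.0962]  x^+=[0.6235, -2.1276]  P^+=[0.2643 -0.0715; -0.0715 0.2178]
step 2: x^-=[1.0699, -2.0778]  P^-=[0.6942 -0.0829; -0.0829 0.4680]  S=[1.0023 0.0653; 0.0653 0.7516]  K=[0.6839 0.0058; -0.0756 0.6083]  nu=[-0.6522, -2.0855]  x^+=[0.6117, -3.2971]  P^+=[0.2248 -0.0608; -0.0608 0.1902]
step 3: x^-=[1.2432, -3.2482]  P^-=[0.6353 -0.0698; -0.0698 0.4419]  S=[0.9458 0.0648; 0.0648 0.7283]  K=[0.6636 0.0109; -0.0678 0.5945]  nu=[-2.9484, 2.7620]  x^+=[-0.6833, -1.4062]  P^+=[0.2178 -0.0575; -0.0575 0.1853]
step 4: x^-=[-0.5745, -1.4608]  P^-=[0.6244 -0.0658; -0.0658 0.4375]  S=[0.9356 0.0664; 0.0664 0.7251]  K=[0.6594 0.0126; -0.0655 0.5922]  nu=[4.6206, 3.2100]  x^+=[2.5128, 0.1372]  P^+=[0.2163 -0.0566; -0.0566 0.1844]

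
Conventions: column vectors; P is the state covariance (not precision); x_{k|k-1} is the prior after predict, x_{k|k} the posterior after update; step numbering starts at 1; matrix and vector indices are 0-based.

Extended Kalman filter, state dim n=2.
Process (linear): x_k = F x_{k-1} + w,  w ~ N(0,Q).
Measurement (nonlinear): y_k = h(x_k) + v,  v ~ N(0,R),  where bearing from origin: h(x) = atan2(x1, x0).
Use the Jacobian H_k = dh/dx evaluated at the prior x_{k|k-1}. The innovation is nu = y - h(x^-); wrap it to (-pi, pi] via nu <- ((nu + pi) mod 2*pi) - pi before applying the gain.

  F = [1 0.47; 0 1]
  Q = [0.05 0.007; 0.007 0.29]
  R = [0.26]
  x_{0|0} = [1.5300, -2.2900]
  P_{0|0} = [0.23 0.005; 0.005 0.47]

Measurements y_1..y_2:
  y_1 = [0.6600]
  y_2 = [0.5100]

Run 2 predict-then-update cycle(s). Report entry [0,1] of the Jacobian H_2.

H_jac[0,1] = 0.3375

step 1: x^-=[0.4537, -2.2900]  P^-=[0.3885 0.2329; 0.2329 0.7600]  H_jac=[0.4202 0.0832]  S=[0.3502]  K=[0.5216; 0.4602]  nu=[2.0352]  x^+=[1.5153, -1.3535]  P^+=[0.2933 0.1489; 0.1489 0.6859]
step 2: x^-=[0.8791, -1.3535]  P^-=[0.6347 0.4782; 0.4782 0.9759]  H_jac=[0.5196 0.3375]  S=[0.7103]  K=[0.6916; 0.8136]  nu=[1.5047]  x^+=[1.9198, -0.1293]  P^+=[0.2950 0.0786; 0.0786 0.5057]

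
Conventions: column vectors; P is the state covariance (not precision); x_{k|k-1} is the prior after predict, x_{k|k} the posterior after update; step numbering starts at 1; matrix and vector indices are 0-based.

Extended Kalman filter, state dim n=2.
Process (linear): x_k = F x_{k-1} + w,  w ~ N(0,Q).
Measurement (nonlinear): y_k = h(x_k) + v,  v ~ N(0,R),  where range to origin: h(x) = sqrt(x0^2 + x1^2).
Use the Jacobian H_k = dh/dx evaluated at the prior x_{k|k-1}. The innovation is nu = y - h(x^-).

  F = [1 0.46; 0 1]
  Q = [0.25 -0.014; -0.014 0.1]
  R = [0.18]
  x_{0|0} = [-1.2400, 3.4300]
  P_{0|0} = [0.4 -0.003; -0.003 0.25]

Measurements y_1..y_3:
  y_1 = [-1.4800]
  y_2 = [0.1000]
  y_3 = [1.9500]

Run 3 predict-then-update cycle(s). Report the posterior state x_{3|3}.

step 1: x^-=[0.3378, 3.4300]  P^-=[0.7001 0.0980; 0.0980 0.3500]  H_jac=[0.0980 0.9952]  S=[0.5525]  K=[0.3007; 0.6478]  nu=[-4.9266]  x^+=[-1.1438, 0.2383]  P^+=[0.6502 -0.0096; -0.0096 0.1181]
step 2: x^-=[-1.0341, 0.2383]  P^-=[0.9163 0.0307; 0.0307 0.2181]  H_jac=[-0.9745 0.2246]  S=[1.0476]  K=[-0.8457; 0.0182]  nu=[-0.9613]  x^+=[-0.2212, 0.2208]  P^+=[0.1670 0.0468; 0.0468 0.2178]
step 3: x^-=[-0.1196, 0.2208]  P^-=[0.5062 0.1330; 0.1330 0.3178]  H_jac=[-0.4763 0.8793]  S=[0.4291]  K=[-0.2892; 0.5036]  nu=[1.6988]  x^+=[-0.6110, 1.0763]  P^+=[0.4703 0.1955; 0.1955 0.2090]

x_post = [-0.6110, 1.0763]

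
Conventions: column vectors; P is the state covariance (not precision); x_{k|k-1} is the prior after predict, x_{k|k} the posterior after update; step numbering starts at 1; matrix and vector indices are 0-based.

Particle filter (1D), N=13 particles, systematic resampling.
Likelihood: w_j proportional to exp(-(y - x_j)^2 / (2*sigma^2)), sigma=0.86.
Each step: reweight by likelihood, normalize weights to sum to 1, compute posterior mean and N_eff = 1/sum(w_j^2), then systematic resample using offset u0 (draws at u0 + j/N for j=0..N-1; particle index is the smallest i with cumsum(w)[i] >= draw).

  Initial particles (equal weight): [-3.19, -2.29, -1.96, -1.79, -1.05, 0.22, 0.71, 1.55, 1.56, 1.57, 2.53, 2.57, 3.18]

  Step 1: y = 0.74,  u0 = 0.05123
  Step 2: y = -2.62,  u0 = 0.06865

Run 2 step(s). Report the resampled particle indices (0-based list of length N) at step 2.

resampled_idx = [0, 0, 0, 1, 1, 1, 1, 2, 2, 2, 2, 3, 5]

step 1: w=[0.0000, 0.0005, 0.0018, 0.0032, 0.0279, 0.2027, 0.2432, 0.1561, 0.1544, 0.1527, 0.0279, 0.0253, 0.0043]  mean=1.0497  Neff=5.7478  idx=[5, 5, 5, 6, 6, 6, 7, 7, 8, 8, 9, 9, 11]
step 2: w=[0.2942, 0.2942, 0.2942, 0.0381, 0.0381, 0.0381, 0.0005, 0.0005, 0.0005, 0.0005, 0.0005, 0.0005, 0.0000]  mean=0.2801  Neff=3.7874  idx=[0, 0, 0, 1, 1, 1, 1, 2, 2, 2, 2, 3, 5]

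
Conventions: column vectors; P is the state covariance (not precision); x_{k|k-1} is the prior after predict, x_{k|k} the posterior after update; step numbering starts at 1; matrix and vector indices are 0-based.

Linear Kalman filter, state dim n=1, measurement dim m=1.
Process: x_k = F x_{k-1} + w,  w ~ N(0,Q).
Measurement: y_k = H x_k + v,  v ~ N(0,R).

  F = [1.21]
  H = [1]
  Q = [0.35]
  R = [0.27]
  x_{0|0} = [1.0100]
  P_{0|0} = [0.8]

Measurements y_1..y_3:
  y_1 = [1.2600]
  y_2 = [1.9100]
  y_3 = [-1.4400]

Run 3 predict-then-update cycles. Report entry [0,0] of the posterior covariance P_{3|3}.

step 1: x^-=[1.2221]  P^-=[1.5213]  S=[1.7913]  K=[0.8493]  nu=[0.0379]  x^+=[1.2543]  P^+=[0.2293]
step 2: x^-=[1.5177]  P^-=[0.6857]  S=[0.9557]  K=[0.7175]  nu=[0.3923]  x^+=[1.7992]  P^+=[0.1937]
step 3: x^-=[2.1770]  P^-=[0.6336]  S=[0.9036]  K=[0.7012]  nu=[-3.6170]  x^+=[-0.3593]  P^+=[0.1893]

P_post[0,0] = 0.1893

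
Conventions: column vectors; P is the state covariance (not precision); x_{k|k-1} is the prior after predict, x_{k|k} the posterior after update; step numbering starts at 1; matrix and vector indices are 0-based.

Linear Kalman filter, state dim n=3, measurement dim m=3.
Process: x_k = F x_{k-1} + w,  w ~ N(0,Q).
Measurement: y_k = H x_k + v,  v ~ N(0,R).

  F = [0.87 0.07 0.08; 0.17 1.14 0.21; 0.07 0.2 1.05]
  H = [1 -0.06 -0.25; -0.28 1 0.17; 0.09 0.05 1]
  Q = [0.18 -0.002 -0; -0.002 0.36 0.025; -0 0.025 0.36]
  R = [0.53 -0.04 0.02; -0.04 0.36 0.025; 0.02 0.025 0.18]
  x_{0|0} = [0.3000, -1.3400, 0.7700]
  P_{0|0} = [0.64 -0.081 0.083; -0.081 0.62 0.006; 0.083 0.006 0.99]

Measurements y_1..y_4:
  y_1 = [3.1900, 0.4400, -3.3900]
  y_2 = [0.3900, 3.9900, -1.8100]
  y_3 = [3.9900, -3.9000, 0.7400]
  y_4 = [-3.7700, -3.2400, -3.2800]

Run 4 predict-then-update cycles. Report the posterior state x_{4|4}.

step 1: x^-=[0.2288, -1.3149, 0.5615]  P^-=[0.6755 0.0944 0.1931; 0.0944 1.2053 0.4065; 0.1931 0.4065 1.4919]  S=[1.2074 -0.3283 -0.1322; -0.3283 1.7284 0.6879; -0.1322 0.6879 1.7566]  K=[0.5328 -0.0109 0.1916; 0.1375 0.7539 -0.0143; -0.0766 -0.0097 0.8688]  nu=[3.0227, 1.7235, -3.9063]  x^+=[1.0721, 0.4560, -3.0804]  P^+=[0.2941 0.0593 0.0154; 0.0593 0.2822 -0.0004; 0.0154 -0.0004 0.1532]
step 2: x^-=[0.7182, 0.0552, -3.0682]  P^-=[0.4143 0.1291 0.0595; 0.1291 0.7659 0.1358; 0.0595 0.1358 0.5454]  S=[0.9400 -0.1150 -0.0273; -0.1150 1.1424 0.2766; -0.0273 0.2766 0.7562]  K=[0.4243 0.0288 0.1413; 0.1346 0.6714 0.0049; -0.0690 0.0006 0.7347]  nu=[-1.0920, 4.6575, 1.1908]  x^+=[0.5572, 3.0410, -2.1150]  P^+=[0.2329 0.0603 0.0107; 0.0603 0.2529 0.0023; 0.0107 0.0023 0.1298]
step 3: x^-=[0.5284, 3.1173, -1.5735]  P^-=[0.3672 0.1177 0.0494; 0.1177 0.7264 0.1258; 0.0494 0.1258 0.5186]  S=[0.8971 -0.1097 -0.0343; -0.1097 1.1023 0.2630; -0.0343 0.2630 0.7259]  K=[0.3962 0.0296 0.1297; 0.1284 0.6601 0.0049; -0.0699 0.0016 0.7253]  nu=[3.2552, -6.6019, 2.1101]  x^+=[1.8968, -0.8121, -0.2809]  P^+=[0.2172 0.0572 0.0096; 0.0572 0.2482 0.0024; 0.0096 0.0024 0.1282]
step 4: x^-=[1.5709, -0.6623, -0.3246]  P^-=[0.3548 0.1117 0.0468; 0.1117 0.7185 0.1238; 0.0468 0.1238 0.5164]  S=[0.8866 -0.1118 -0.0376; -0.1118 1.0964 0.2607; -0.0376 0.2607 0.7228]  K=[0.3883 0.0280 0.1267; 0.1256 0.6579 0.0041; -0.0703 0.0016 0.7245]  nu=[-5.4618, -2.0826, -3.0636]  x^+=[-0.9966, -2.7310, -2.1635]  P^+=[0.2129 0.0557 0.0093; 0.0557 0.2471 0.0023; 0.0093 0.0023 0.1281]

x_post = [-0.9966, -2.7310, -2.1635]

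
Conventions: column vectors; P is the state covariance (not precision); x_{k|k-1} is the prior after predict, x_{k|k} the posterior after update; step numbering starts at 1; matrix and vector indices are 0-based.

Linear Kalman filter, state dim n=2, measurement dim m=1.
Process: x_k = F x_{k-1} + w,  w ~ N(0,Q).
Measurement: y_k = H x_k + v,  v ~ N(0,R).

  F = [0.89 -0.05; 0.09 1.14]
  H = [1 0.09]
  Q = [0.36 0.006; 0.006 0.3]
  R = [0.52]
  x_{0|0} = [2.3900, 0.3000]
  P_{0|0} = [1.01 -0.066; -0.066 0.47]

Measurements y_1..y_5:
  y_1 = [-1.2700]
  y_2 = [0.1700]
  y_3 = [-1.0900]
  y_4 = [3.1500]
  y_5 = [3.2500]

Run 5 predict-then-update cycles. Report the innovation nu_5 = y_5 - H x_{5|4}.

step 1: x^-=[2.1121, 0.5571]  P^-=[1.1671 -0.0066; -0.0066 0.9054]  S=[1.6932]  K=[0.6889; 0.0443]  nu=[-3.4322]  x^+=[-0.2524, 0.4052]  P^+=[0.3635 -0.0582; -0.0582 0.9021]
step 2: x^-=[-0.2449, 0.4392]  P^-=[0.6553 -0.0751; -0.0751 1.4634]  S=[1.1737]  K=[0.5526; 0.0483]  nu=[0.3754]  x^+=[-0.0375, 0.4573]  P^+=[0.2969 -0.1064; -0.1064 1.4607]
step 3: x^-=[-0.0562, 0.5180]  P^-=[0.6083 -0.1609; -0.1609 2.1789]  S=[1.1170]  K=[0.5316; 0.0315]  nu=[-1.0804]  x^+=[-0.6306, 0.4840]  P^+=[0.2926 -0.1796; -0.1796 2.1778]
step 4: x^-=[-0.5854, 0.4950]  P^-=[0.6132 -0.2761; -0.2761 3.0958]  S=[1.1086]  K=[0.5307; 0.0022]  nu=[3.6909]  x^+=[1.3734, 0.5032]  P^+=[0.3010 -0.2775; -0.2775 3.0957]
step 5: x^-=[1.1972, 0.6973]  P^-=[0.6308 -0.4266; -0.4266 4.2687]  S=[1.1086]  K=[0.5344; -0.0383]  nu=[1.9900]  x^+=[2.2606, 0.6211]  P^+=[0.3142 -0.4039; -0.4039 4.2671]

innov = [1.9900]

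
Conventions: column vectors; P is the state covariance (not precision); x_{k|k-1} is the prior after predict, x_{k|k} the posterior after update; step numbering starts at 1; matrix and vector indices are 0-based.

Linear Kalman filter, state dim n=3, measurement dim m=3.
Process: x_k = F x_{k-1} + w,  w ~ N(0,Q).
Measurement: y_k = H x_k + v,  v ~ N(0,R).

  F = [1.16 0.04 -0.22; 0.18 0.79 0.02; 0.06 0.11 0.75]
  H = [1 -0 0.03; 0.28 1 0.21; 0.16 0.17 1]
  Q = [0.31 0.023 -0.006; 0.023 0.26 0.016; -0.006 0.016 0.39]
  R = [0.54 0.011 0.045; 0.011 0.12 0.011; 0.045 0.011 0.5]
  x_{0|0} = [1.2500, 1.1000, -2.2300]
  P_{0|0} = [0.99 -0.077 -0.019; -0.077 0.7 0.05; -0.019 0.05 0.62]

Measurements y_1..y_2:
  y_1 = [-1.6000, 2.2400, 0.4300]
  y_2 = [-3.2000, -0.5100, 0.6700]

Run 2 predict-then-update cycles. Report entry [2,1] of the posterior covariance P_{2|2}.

step 1: x^-=[1.9846, 1.0494, -1.4765]  P^-=[1.6749 0.1696 -0.0623; 0.1696 0.7087 0.1188; -0.0623 0.1188 0.7563]  S=[2.2119 0.6444 0.3025; 0.6444 1.1310 0.5041; 0.3025 0.5041 1.3493]  K=[0.7141 0.1681 -0.0491; -0.1468 0.8058 -0.0707; -0.1066 0.0323 0.5799]  nu=[-3.5403, 0.9450, 1.4106]  x^+=[-0.4541, 2.2308, -0.2504]  P^+=[0.3865 -0.0723 -0.0401; -0.0723 0.1235 -0.0425; -0.0401 -0.0425 0.2992]
step 2: x^-=[-0.3824, 1.6756, 0.0304]  P^-=[0.8592 0.0475 -0.0719; 0.0475 0.3275 -0.0002; -0.0719 -0.0002 0.5496]  S=[1.3954 0.2868 0.1348; 0.2868 0.5572 0.2077; 0.1348 0.2077 1.0605]  K=[0.5753 0.2105 -0.0449; -0.1011 0.6869 -0.0622; -0.0951 0.0280 0.5139]  nu=[-2.8185, -2.0849, 0.4160]  x^+=[-2.4614, 0.5028, 0.4538]  P^+=[0.3120 -0.0487 -0.0359; -0.0487 0.1022 -0.0377; -0.0359 -0.0377 0.2651]

P_post[2,1] = -0.0377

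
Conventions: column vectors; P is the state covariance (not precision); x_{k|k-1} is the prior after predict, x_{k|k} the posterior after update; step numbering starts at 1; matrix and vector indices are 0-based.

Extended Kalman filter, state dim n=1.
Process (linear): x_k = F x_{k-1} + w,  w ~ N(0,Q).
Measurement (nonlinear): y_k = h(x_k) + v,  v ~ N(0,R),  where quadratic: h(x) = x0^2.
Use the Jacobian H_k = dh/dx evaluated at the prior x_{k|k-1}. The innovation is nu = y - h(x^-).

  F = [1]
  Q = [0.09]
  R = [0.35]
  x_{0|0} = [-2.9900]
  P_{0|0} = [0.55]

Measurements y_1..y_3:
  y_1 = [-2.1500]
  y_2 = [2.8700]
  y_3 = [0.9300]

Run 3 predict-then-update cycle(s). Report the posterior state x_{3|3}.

x_post = [-1.1825]

step 1: x^-=[-2.9900]  P^-=[0.6400]  H_jac=[-5.9800]  S=[23.2367]  K=[-0.1647]  nu=[-11.0901]  x^+=[-1.1634]  P^+=[0.0096]
step 2: x^-=[-1.1634]  P^-=[0.0996]  H_jac=[-2.3268]  S=[0.8895]  K=[-0.2607]  nu=[1.5165]  x^+=[-1.5587]  P^+=[0.0392]
step 3: x^-=[-1.5587]  P^-=[0.1292]  H_jac=[-3.1174]  S=[1.6057]  K=[-0.2509]  nu=[-1.4995]  x^+=[-1.1825]  P^+=[0.0282]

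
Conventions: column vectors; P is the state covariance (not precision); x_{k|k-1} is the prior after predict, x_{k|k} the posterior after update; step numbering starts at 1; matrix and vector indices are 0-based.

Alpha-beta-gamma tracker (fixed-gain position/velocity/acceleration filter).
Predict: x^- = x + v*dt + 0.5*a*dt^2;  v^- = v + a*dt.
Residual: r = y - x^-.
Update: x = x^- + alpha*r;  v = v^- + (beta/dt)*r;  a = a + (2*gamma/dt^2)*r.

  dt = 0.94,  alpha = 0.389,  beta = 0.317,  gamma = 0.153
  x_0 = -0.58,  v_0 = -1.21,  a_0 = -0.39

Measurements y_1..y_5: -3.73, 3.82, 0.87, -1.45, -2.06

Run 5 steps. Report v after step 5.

v_post = 1.9282

step 1: x_pred=-1.8897  r=-1.8403  x^+=-2.6056  v^+=-2.1972  a^+=-1.0273
step 2: x_pred=-5.1248  r=8.9448  x^+=-1.6453  v^+=-0.1464  a^+=2.0704
step 3: x_pred=-0.8682  r=1.7382  x^+=-0.1920  v^+=2.3859  a^+=2.6723
step 4: x_pred=3.2314  r=-4.6814  x^+=1.4103  v^+=3.3192  a^+=1.0511
step 5: x_pred=4.9948  r=-7.0548  x^+=2.2505  v^+=1.9282  a^+=-1.3920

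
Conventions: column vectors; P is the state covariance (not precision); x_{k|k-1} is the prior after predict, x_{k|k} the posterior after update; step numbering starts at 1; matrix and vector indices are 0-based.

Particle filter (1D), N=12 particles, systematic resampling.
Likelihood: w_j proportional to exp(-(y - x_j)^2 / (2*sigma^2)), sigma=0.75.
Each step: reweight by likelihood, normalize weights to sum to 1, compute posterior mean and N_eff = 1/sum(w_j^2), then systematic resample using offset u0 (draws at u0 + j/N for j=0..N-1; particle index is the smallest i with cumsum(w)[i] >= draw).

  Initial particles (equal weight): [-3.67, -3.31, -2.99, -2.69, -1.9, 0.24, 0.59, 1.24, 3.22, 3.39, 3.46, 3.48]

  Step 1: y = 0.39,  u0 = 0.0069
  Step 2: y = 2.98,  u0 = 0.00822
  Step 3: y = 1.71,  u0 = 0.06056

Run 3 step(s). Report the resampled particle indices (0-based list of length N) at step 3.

step 1: w=[0.0000, 0.0000, 0.0000, 0.0001, 0.0038, 0.3948, 0.3887, 0.2119, 0.0003, 0.0001, 0.0001, 0.0001]  mean=0.5815  Neff=2.8417  idx=[5, 5, 5, 5, 5, 6, 6, 6, 6, 6, 7, 7]
step 2: w=[0.0073, 0.0073, 0.0073, 0.0073, 0.0073, 0.0360, 0.0360, 0.0360, 0.0360, 0.0360, 0.3917, 0.3917]  mean=1.0864  Neff=3.1890  idx=[1, 6, 8, 10, 10, 10, 10, 10, 11, 11, 11, 11]
step 3: w=[0.0179, 0.0400, 0.0400, 0.1002, 0.1002, 0.1002, 0.1002, 0.1002, 0.1002, 0.1002, 0.1002, 0.1002]  mean=1.1701  Neff=10.6444  idx=[2, 3, 4, 5, 5, 6, 7, 8, 9, 10, 10, 11]

resampled_idx = [2, 3, 4, 5, 5, 6, 7, 8, 9, 10, 10, 11]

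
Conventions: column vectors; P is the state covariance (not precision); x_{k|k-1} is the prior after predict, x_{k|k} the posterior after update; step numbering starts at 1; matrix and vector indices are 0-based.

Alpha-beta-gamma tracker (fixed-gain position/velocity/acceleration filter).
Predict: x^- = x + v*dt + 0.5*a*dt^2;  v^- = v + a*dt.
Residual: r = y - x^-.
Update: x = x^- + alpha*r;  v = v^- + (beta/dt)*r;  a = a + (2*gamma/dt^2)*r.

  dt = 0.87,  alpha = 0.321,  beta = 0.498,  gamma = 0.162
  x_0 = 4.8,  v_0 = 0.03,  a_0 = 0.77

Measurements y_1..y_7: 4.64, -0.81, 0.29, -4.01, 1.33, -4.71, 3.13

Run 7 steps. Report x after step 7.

x_post = -0.4864

step 1: x_pred=5.1175  r=-0.4775  x^+=4.9642  v^+=0.4266  a^+=0.5656
step 2: x_pred=5.5494  r=-6.3594  x^+=3.5080  v^+=-2.7216  a^+=-2.1566
step 3: x_pred=0.3241  r=-0.0341  x^+=0.3132  v^+=-4.6173  a^+=-2.1712
step 4: x_pred=-4.5256  r=0.5156  x^+=-4.3601  v^+=-6.2111  a^+=-1.9505
step 5: x_pred=-10.5020  r=11.8320  x^+=-6.7039  v^+=-1.1353  a^+=3.1143
step 6: x_pred=-6.5130  r=1.8030  x^+=-5.9342  v^+=2.6062  a^+=3.8861
step 7: x_pred=-2.1961  r=5.3261  x^+=-0.4864  v^+=9.0359  a^+=6.1660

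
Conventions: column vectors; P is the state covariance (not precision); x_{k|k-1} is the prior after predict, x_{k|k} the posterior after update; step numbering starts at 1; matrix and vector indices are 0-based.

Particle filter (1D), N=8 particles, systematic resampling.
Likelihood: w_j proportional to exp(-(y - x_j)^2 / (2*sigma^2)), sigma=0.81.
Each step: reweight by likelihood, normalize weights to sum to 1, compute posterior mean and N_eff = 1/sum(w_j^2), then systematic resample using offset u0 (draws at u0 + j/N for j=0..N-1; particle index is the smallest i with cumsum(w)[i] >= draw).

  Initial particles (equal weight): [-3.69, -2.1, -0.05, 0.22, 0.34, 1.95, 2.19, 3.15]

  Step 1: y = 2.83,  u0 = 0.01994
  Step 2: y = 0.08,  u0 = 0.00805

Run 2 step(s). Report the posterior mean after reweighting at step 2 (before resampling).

step 1: w=[0.0000, 0.0000, 0.0008, 0.0025, 0.0040, 0.2488, 0.3286, 0.4153]  mean=2.5148  Neff=2.9208  idx=[5, 5, 6, 6, 6, 7, 7, 7]
step 2: w=[0.2872, 0.2872, 0.1387, 0.1387, 0.1387, 0.0031, 0.0031, 0.0031]  mean=2.0612  Neff=4.4892  idx=[0, 0, 0, 1, 1, 2, 3, 4]

post_mean = 2.0612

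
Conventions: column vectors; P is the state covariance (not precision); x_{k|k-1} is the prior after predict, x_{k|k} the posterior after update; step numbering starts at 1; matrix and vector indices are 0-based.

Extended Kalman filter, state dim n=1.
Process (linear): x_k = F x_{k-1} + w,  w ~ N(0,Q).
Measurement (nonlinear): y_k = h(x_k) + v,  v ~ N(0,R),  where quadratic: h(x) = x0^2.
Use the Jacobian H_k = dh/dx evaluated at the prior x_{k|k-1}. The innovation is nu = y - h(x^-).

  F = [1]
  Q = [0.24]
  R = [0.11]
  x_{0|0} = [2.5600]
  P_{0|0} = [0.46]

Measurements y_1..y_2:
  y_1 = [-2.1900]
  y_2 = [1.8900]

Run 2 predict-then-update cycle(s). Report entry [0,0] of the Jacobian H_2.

H_jac[0,0] = 1.7249

step 1: x^-=[2.5600]  P^-=[0.7000]  H_jac=[5.1200]  S=[18.4601]  K=[0.1941]  nu=[-8.7436]  x^+=[0.8624]  P^+=[0.0042]
step 2: x^-=[0.8624]  P^-=[0.2442]  H_jac=[1.7249]  S=[0.8365]  K=[0.5035]  nu=[1.1462]  x^+=[1.4396]  P^+=[0.0321]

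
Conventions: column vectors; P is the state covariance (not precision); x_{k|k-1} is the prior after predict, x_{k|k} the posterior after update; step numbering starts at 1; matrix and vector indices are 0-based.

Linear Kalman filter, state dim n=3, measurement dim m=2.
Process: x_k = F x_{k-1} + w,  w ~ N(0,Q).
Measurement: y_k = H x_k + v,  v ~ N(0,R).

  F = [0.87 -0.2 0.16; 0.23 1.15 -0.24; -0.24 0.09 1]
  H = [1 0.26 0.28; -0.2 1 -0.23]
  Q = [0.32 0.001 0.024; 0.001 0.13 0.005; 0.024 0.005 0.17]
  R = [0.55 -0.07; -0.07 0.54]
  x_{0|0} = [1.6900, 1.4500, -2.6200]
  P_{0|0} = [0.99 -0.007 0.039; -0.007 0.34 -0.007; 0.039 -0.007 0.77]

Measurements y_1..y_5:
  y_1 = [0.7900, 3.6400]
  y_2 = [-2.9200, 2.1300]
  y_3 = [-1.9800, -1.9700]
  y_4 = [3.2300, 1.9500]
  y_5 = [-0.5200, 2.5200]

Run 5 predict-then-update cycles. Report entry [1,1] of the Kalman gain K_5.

K[1,1] = 0.4881

step 1: x^-=[0.7611, 2.6850, -2.8951]  P^-=[1.1164 0.0763 -0.0328; 0.0763 0.6722 -0.1942; -0.0328 -0.1942 0.9801]  S=[1.7817 -0.1426; -0.1426 1.3645]  K=[0.6296 -0.0364; 0.1529 0.5302; 0.0838 -0.2939]  nu=[0.1414, 0.4413]  x^+=[0.8341, 2.9406, -3.0130]  P^+=[0.4017 -0.0220 -0.1682; -0.0220 0.2702 -0.0044; -0.1682 -0.0044 0.8427]
step 2: x^-=[-0.3445, 4.2967, -2.9485]  P^-=[0.6175 -0.0063 -0.0717; -0.0063 0.5664 -0.2392; -0.0717 -0.2392 1.1189]  S=[1.2153 -0.1564; -0.1564 1.2962]  K=[0.4866 -0.0287; 0.1247 0.4954; 0.1013 -0.3597]  nu=[-2.8670, -2.9137]  x^+=[-1.6560, 2.4957, -2.1908]  P^+=[0.3244 -0.0244 -0.1728; -0.0244 0.2487 -0.0227; -0.1728 -0.0227 0.9273]
step 3: x^-=[-2.2904, 3.0150, -1.5687]  P^-=[0.5610 -0.0257 -0.0425; -0.0257 0.5481 -0.2787; -0.0425 -0.2787 1.1979]  S=[1.1643 -0.1905; -0.1905 1.3086]  K=[0.4609 -0.0309; 0.1131 0.4883; 0.1241 -0.3990]  nu=[-0.0343, -5.8039]  x^+=[-2.1270, 0.1772, 0.7428]  P^+=[0.3071 -0.0245 -0.1609; -0.0245 0.2423 -0.0372; -0.1609 -0.0372 0.9528]
step 4: x^-=[-1.7670, -0.4637, 1.2692]  P^-=[0.5526 -0.0342 -0.0221; -0.0342 0.5469 -0.2975; -0.0221 -0.2975 1.2140]  S=[1.1613 -0.2082; -0.2082 1.3217]  K=[0.4568 -0.0337; 0.1087 0.4878; 0.1332 -0.4120]  nu=[4.7622, 2.3522]  x^+=[0.3292, 1.2013, 0.9345]  P^+=[0.3023 -0.0245 -0.1512; -0.0245 0.2407 -0.0445; -0.1512 -0.0445 0.9462]
step 5: x^-=[0.1957, 1.2329, 0.9636]  P^-=[0.5520 -0.0379 -0.0127; -0.0379 0.5471 -0.3013; -0.0127 -0.3013 1.2012]  S=[1.1624 -0.2141; -0.2141 1.3253]  K=[0.4567 -0.0359; 0.1071 0.4881; 0.1351 -0.4120]  nu=[-1.3060, 1.5479]  x^+=[-0.4563, 1.8485, 0.1494]  P^+=[0.3008 -0.0246 -0.1454; -0.0246 0.2404 -0.0469; -0.1454 -0.0469 0.9311]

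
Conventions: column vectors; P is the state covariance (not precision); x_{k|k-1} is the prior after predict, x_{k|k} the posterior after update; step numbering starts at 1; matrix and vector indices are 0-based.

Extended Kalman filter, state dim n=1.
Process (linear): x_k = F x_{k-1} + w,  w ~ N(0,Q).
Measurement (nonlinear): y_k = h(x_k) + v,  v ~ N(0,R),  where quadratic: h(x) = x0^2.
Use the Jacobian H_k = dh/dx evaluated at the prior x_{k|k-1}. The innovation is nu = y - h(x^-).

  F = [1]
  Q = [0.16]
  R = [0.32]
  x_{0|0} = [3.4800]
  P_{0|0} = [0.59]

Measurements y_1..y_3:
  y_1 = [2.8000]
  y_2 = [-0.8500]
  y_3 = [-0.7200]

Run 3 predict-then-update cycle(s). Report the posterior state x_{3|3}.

x_post = [0.4087]

step 1: x^-=[3.4800]  P^-=[0.7500]  H_jac=[6.9600]  S=[36.6512]  K=[0.1424]  nu=[-9.3104]  x^+=[2.1540]  P^+=[0.0065]
step 2: x^-=[2.1540]  P^-=[0.1665]  H_jac=[4.3080]  S=[3.4109]  K=[0.2104]  nu=[-5.4896]  x^+=[0.9992]  P^+=[0.0156]
step 3: x^-=[0.9992]  P^-=[0.1756]  H_jac=[1.9985]  S=[1.0214]  K=[0.3436]  nu=[-1.7185]  x^+=[0.4087]  P^+=[0.0550]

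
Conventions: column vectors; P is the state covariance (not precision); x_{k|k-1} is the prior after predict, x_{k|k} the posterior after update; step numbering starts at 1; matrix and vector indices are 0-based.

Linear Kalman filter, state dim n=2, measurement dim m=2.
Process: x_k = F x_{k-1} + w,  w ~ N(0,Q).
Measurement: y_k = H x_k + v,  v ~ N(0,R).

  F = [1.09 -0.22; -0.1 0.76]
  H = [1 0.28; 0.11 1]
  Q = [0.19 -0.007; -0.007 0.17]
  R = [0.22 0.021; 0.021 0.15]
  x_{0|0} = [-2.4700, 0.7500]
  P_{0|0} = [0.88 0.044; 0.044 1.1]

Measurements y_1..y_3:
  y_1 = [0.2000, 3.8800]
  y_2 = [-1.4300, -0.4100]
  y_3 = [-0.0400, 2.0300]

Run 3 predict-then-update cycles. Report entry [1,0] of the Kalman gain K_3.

step 1: x^-=[-2.8573, 0.8170]  P^-=[1.2677 -0.2494; -0.2494 0.8075]  S=[1.4113 0.1294; 0.1294 0.9179]  K=[0.8710 -0.2426; -0.0957 0.8633]  nu=[2.8285, 3.3773]  x^+=[-1.2131, 3.4618]  P^+=[0.1977 -0.0398; -0.0398 0.1319]
step 2: x^-=[-2.0838, 2.7523]  P^-=[0.4504 -0.0845; -0.0845 0.2542]  S=[0.6430 0.0546; 0.0546 0.3911]  K=[0.6793 -0.1842; -0.0748 0.6367]  nu=[-0.1168, -2.9331]  x^+=[-1.6228, 0.8935]  P^+=[0.1541 -0.0303; -0.0303 0.0973]
step 3: x^-=[-1.9654, 0.8414]  P^-=[0.3923 -0.0658; -0.0658 0.2323]  S=[0.5936 0.0613; 0.0613 0.3726]  K=[0.6471 -0.1674; -0.0648 0.6148]  nu=[1.6898, 1.4048]  x^+=[-1.1072, 1.5955]  P^+=[0.1466 -0.0276; -0.0276 0.0939]

K[1,0] = -0.0648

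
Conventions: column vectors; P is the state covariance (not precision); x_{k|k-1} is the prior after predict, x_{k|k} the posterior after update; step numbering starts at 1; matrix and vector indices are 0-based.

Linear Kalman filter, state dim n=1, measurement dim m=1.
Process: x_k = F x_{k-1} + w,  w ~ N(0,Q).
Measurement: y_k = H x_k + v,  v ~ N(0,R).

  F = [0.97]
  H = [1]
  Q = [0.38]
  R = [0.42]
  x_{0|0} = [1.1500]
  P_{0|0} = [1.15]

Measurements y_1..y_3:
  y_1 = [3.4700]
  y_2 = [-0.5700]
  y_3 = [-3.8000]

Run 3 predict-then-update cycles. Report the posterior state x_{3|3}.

step 1: x^-=[1.1155]  P^-=[1.4620]  S=[1.8820]  K=[0.7768]  nu=[2.3545]  x^+=[2.9446]  P^+=[0.3263]
step 2: x^-=[2.8562]  P^-=[0.6870]  S=[1.1070]  K=[0.6206]  nu=[-3.4262]  x^+=[0.7299]  P^+=[0.2606]
step 3: x^-=[0.7080]  P^-=[0.6252]  S=[1.0452]  K=[0.5982]  nu=[-4.5080]  x^+=[-1.9886]  P^+=[0.2512]

x_post = [-1.9886]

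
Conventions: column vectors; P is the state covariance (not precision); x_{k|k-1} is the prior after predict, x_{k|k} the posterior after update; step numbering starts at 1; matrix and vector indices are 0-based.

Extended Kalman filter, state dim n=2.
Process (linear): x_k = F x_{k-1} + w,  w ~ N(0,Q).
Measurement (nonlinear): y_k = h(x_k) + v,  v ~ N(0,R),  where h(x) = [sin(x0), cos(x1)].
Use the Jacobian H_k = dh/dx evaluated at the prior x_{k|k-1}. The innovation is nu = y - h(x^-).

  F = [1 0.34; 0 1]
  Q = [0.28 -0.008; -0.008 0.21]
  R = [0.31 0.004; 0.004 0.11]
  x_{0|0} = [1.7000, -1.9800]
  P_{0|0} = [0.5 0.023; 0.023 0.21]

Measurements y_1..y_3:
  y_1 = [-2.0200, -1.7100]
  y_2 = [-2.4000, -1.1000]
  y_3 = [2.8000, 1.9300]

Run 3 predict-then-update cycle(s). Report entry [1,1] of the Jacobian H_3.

H_jac[1,1] = 0.0950

step 1: x^-=[1.0268, -1.9800]  P^-=[0.8199 0.0864; 0.0864 0.4200]  H_jac=[0.5176 0.0000; 0.0000 0.9174]  S=[0.5296 0.0450; 0.0450 0.4635]  K=[0.7932 0.0940; 0.0139 0.8300]  nu=[-2.8756, -1.3121]  x^+=[-1.3776, -3.1089]  P^+=[0.4759 0.0147; 0.0147 0.0996]
step 2: x^-=[-2.4346, -3.1089]  P^-=[0.7774 0.0406; 0.0406 0.3096]  H_jac=[-0.7603 0.0000; 0.0000 0.0327]  S=[0.7594 0.0030; 0.0030 0.1103]  K=[-0.7785 0.0331; -0.0410 0.0928]  nu=[-1.7505, -0.1005]  x^+=[-1.0753, -3.0465]  P^+=[0.3172 0.0162; 0.0162 0.3074]
step 3: x^-=[-2.1111, -3.0465]  P^-=[0.6438 0.1127; 0.1127 0.5174]  H_jac=[-0.5144 0.0000; 0.0000 0.0950]  S=[0.4803 -0.0015; -0.0015 0.1147]  K=[-0.6892 0.0843; -0.1194 0.4269]  nu=[3.6576, 2.9255]  x^+=[-4.3851, -2.2342]  P^+=[0.4147 0.0686; 0.0686 0.4895]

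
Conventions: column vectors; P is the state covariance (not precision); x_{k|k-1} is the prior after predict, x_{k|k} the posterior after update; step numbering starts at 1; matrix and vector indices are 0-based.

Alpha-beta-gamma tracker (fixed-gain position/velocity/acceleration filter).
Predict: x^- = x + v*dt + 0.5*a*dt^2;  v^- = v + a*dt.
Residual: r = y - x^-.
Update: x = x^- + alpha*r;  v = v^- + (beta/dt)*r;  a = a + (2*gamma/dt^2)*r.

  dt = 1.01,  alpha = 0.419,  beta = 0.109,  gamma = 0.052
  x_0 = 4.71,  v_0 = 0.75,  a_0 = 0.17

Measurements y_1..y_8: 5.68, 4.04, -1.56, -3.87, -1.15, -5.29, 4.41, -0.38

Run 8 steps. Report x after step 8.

step 1: x_pred=5.5542  r=0.1258  x^+=5.6069  v^+=0.9353  a^+=0.1828
step 2: x_pred=6.6448  r=-2.6048  x^+=5.5534  v^+=0.8388  a^+=-0.0827
step 3: x_pred=6.3584  r=-7.9184  x^+=3.0406  v^+=-0.0993  a^+=-0.8900
step 4: x_pred=2.4863  r=-6.3563  x^+=-0.1770  v^+=-1.6842  a^+=-1.5381
step 5: x_pred=-2.6625  r=1.5125  x^+=-2.0288  v^+=-3.0744  a^+=-1.3839
step 6: x_pred=-5.8398  r=0.5498  x^+=-5.6094  v^+=-4.4128  a^+=-1.3278
step 7: x_pred=-10.7436  r=15.1536  x^+=-4.3942  v^+=-4.1185  a^+=0.2171
step 8: x_pred=-8.4431  r=8.0631  x^+=-5.0647  v^+=-3.0290  a^+=1.0392

x_post = -5.0647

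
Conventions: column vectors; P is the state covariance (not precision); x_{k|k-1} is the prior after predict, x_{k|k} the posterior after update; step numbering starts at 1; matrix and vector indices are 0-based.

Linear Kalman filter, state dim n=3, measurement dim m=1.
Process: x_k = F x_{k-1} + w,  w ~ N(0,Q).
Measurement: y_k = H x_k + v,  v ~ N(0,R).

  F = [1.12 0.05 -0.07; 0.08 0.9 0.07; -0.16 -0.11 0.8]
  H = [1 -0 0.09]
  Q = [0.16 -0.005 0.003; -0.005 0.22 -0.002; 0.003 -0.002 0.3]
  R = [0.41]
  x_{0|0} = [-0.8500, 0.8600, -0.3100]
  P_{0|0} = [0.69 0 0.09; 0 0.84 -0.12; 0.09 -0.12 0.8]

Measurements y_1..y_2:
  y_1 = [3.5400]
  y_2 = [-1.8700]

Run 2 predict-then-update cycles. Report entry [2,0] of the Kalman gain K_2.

step 1: x^-=[-0.8873, 0.6843, -0.2066]  P^-=[1.0183 0.1044 -0.0941; 0.1044 0.8946 -0.1299; -0.0941 -0.1299 0.8379]  S=[1.4181]  K=[0.7121; 0.0654; -0.0132]  nu=[4.4459]  x^+=[2.2785, 0.9749, -0.2653]  P^+=[0.2992 0.0384 -0.0808; 0.0384 0.8886 -0.1287; -0.0808 -0.1287 0.8377]
step 2: x^-=[2.6192, 1.0411, -0.6841]  P^-=[0.5595 0.0983 -0.1869; 0.0983 0.9342 -0.1487; -0.1869 -0.1487 0.8992]  S=[0.9432]  K=[0.5754; 0.0900; -0.1124]  nu=[-4.4277]  x^+=[0.0715, 0.6425, -0.1866]  P^+=[0.2473 0.0494 -0.1259; 0.0494 0.9265 -0.1391; -0.1259 -0.1391 0.8873]

K[2,0] = -0.1124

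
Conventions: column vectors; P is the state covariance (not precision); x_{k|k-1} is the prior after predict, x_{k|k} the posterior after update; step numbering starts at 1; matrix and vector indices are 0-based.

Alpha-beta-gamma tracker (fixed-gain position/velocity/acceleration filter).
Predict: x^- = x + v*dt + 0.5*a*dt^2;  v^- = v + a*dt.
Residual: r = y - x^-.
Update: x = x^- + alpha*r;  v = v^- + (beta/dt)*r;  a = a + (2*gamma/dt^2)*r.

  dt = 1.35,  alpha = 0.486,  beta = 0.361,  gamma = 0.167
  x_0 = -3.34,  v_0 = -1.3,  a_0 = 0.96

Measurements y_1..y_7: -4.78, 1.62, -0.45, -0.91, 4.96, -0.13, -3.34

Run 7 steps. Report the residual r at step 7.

step 1: x_pred=-4.2202  r=-0.5598  x^+=-4.4923  v^+=-0.1537  a^+=0.8574
step 2: x_pred=-3.9184  r=5.5384  x^+=-1.2268  v^+=2.4848  a^+=1.8724
step 3: x_pred=3.8340  r=-4.2840  x^+=1.7520  v^+=3.8670  a^+=1.0873
step 4: x_pred=7.9632  r=-8.8732  x^+=3.6508  v^+=2.9621  a^+=-0.5388
step 5: x_pred=7.1587  r=-2.1987  x^+=6.0901  v^+=1.6467  a^+=-0.9418
step 6: x_pred=7.4550  r=-7.5850  x^+=3.7687  v^+=-1.6530  a^+=-2.3318
step 7: x_pred=-0.5877  r=-2.7523  x^+=-1.9253  v^+=-5.5369  a^+=-2.8362

resid = -2.7523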